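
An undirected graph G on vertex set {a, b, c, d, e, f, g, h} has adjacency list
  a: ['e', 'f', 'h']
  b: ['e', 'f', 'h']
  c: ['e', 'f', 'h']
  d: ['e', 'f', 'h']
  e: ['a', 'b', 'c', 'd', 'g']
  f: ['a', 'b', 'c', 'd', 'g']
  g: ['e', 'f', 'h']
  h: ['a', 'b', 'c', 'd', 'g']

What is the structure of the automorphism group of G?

The vertices split by degree into {e, f, h} (degree 5) and {a, b, c, d, g} (degree 3); every edge runs between the two parts, so G is the complete bipartite graph K_{3,5}. Automorphisms preserve the bipartition setwise (since the parts differ in size) and act as S_3 × S_5 within it; |Aut| = 720.

S_3 × S_5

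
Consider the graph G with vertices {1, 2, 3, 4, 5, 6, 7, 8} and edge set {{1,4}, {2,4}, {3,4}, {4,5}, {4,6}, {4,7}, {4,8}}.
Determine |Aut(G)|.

Vertex 4 has degree 7 and every other vertex has degree 1, so G is the star K_{1,7} with centre 4. Any automorphism fixes the centre and permutes the 7 leaves freely, so Aut(G) ≅ S_7 of order 7! = 5040.

5040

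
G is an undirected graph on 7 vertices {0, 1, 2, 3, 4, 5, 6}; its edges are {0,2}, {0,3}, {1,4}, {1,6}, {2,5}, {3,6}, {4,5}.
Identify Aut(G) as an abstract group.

Every vertex has degree 2 and the graph is connected, so G is the 7-cycle C_7. C_7 has 7 rotations and 7 reflections, so Aut(C_7) ≅ D_7 of order 14.

D_7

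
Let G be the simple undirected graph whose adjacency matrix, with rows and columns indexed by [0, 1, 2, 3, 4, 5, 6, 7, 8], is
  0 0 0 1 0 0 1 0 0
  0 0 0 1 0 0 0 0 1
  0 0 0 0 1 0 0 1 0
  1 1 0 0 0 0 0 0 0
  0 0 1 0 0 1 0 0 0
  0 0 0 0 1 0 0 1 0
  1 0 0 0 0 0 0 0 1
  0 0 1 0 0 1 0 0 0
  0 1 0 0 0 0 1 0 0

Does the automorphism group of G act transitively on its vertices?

No

G has two connected components, {0, 1, 3, 6, 8} and {2, 4, 5, 7}; each is 2-regular, so G = C_5 ⊔ C_4. The orbit of 0 under Aut(G) is {0, 1, 3, 6, 8}, which does not contain 2, so G is not vertex-transitive.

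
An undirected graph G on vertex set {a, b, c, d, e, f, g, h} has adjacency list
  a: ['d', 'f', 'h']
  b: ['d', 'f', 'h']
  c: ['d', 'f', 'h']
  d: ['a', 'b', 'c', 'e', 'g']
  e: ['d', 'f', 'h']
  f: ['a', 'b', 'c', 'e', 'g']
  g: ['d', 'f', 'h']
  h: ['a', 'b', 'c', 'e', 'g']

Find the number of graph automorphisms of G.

720

The vertices split by degree into {d, f, h} (degree 5) and {a, b, c, e, g} (degree 3); every edge runs between the two parts, so G is the complete bipartite graph K_{3,5}. Automorphisms preserve the bipartition setwise (since the parts differ in size) and act as S_5 × S_3 within it; |Aut| = 720.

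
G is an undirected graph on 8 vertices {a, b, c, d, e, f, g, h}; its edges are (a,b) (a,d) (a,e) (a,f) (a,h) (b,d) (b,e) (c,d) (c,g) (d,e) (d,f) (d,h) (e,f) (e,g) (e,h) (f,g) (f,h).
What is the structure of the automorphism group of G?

1

The degree sequence is [5, 3, 2, 6, 6, 5, 3, 4]. Checking the degree-preserving permutations of the vertex set shows that none except the identity preserves every edge, so Aut(G) is trivial.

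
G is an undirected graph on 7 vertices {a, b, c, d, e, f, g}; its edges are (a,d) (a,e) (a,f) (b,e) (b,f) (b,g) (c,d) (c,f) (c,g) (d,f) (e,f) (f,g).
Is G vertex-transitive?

No

Vertex f is the only vertex of degree 6, so every automorphism fixes it; G is not vertex-transitive.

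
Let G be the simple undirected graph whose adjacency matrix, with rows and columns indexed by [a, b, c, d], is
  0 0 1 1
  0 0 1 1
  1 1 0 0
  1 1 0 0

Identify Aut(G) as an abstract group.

D_4

Every vertex has degree 2 and the graph is connected, so G is the 4-cycle C_4. The automorphisms of the 4-cycle are exactly the symmetries of a regular 4-gon: the dihedral group D_4, |D_4| = 8.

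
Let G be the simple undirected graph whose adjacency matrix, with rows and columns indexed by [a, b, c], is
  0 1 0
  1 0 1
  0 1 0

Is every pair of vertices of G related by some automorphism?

Vertex b is the only vertex of degree 2, so every automorphism fixes it; G is not vertex-transitive.

No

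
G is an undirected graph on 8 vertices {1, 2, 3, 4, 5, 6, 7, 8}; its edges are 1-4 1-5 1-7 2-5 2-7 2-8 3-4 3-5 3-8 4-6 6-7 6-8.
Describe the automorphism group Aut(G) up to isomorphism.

G is 3-regular and bipartite on 2^3 = 8 vertices with girth 4; it is the hypercube graph Q_3. The symmetry group of the 3-cube is the hyperoctahedral group B_3 = Z_2 ≀ S_3, of order 2^3·3! = 48.

Z_2^3 ⋊ S_3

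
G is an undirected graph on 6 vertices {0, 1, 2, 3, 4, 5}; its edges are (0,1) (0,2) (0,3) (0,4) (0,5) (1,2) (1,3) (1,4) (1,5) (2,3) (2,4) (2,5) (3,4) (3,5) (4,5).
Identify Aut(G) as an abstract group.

Every vertex has degree 5, so G is the complete graph K_6. Every bijection on the vertex set is an automorphism of K_6; hence Aut(K_6) ≅ S_6, order 720.

the symmetric group on 6 letters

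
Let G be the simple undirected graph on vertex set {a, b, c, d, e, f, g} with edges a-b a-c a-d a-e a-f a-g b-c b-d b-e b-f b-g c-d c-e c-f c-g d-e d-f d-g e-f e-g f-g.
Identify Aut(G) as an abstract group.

S_7

All 7 vertices are pairwise adjacent: G = K_7. Every bijection on the vertex set is an automorphism of K_7; hence Aut(K_7) ≅ S_7, order 5040.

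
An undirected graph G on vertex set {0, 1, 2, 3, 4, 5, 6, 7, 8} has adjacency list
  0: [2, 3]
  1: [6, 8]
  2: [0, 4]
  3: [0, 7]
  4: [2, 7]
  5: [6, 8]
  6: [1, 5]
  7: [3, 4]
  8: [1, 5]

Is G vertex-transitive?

No

G has two connected components, {0, 2, 3, 4, 7} and {1, 5, 6, 8}; each is 2-regular, so G = C_5 ⊔ C_4. The orbit of 0 under Aut(G) is {0, 2, 3, 4, 7}, which does not contain 1, so G is not vertex-transitive.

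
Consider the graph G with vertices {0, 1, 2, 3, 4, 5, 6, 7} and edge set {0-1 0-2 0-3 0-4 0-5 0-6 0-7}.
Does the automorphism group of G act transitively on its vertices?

No

Vertex 0 is the only vertex of degree 7, so every automorphism fixes it; G is not vertex-transitive.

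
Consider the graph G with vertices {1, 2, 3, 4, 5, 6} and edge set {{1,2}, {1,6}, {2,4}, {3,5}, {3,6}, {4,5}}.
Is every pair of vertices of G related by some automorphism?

G is 2-regular and connected on 6 vertices, i.e. the cycle C_6. The automorphisms of the 6-cycle are exactly the symmetries of a regular 6-gon: the dihedral group D_6, |D_6| = 12. This group acts transitively on the 6 vertices.

Yes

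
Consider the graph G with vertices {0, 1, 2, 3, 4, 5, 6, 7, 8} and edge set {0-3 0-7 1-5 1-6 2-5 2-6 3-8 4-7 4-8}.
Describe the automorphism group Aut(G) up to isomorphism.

D_4 × D_5

G has two connected components, {0, 3, 4, 7, 8} and {1, 2, 5, 6}; each is 2-regular, so G = C_5 ⊔ C_4. The components are non-isomorphic (different sizes), so Aut(G) = Aut(C_4) × Aut(C_5) = D_4 × D_5 of order 8·10 = 80.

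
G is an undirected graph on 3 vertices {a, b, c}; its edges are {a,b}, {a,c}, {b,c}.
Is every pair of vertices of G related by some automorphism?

Every vertex has degree 2, so G is the complete graph K_3. Every bijection on the vertex set is an automorphism of K_3; hence Aut(K_3) ≅ S_3, order 6. Under this action every vertex can be carried to every other, so G is vertex-transitive.

Yes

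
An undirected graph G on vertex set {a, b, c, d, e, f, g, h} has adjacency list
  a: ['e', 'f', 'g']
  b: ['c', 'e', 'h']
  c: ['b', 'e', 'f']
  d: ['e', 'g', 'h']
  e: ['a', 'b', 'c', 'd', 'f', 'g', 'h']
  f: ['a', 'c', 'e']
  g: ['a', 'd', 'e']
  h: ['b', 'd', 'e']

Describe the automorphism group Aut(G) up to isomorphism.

Vertex e is the unique vertex of degree 7; the remaining 7 vertices each have degree 3 and induce a cycle, so G is the wheel on 8 vertices with hub e. Every automorphism fixes the hub and acts on the rim 7-cycle, so Aut(G) ≅ Aut(C_7) = D_7 of order 14.

D_7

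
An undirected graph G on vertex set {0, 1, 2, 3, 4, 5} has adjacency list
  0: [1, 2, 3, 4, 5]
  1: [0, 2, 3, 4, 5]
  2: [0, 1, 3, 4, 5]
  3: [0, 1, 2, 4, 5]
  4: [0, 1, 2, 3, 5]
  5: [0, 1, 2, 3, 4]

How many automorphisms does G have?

720

Every vertex has degree 5, so G is the complete graph K_6. Every bijection on the vertex set is an automorphism of K_6; hence Aut(K_6) ≅ S_6, order 720.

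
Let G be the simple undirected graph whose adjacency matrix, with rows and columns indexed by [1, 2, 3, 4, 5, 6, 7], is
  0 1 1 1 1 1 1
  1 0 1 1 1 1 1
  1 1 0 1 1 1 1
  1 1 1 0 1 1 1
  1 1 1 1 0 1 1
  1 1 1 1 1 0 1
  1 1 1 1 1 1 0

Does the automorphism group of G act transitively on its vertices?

Every vertex has degree 6, so G is the complete graph K_7. Any permutation of the 7 vertices preserves K_7, so Aut(K_7) = S_7 of order 7! = 5040. Under this action every vertex can be carried to every other, so G is vertex-transitive.

Yes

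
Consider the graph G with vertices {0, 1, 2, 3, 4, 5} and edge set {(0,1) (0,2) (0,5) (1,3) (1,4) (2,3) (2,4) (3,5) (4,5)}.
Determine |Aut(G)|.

72

G is 3-regular and bipartite with parts {1, 2, 5} and {0, 3, 4} (each part is independent and every cross-pair is an edge), so G = K_{3,3}. Each part can be permuted independently (S_3 × S_3) and the two equal-size parts can also be swapped, giving (S_3 × S_3) ⋊ Z_2 of order 2·(3!)² = 72.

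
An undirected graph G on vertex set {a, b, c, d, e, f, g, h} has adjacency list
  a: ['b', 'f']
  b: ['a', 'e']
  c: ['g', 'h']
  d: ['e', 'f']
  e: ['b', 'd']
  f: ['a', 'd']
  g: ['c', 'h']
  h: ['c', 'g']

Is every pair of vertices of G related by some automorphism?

G has two connected components, {a, b, d, e, f} and {c, g, h}; each is 2-regular, so G = C_5 ⊔ C_3. The orbit of a under Aut(G) is {a, b, d, e, f}, which does not contain c, so G is not vertex-transitive.

No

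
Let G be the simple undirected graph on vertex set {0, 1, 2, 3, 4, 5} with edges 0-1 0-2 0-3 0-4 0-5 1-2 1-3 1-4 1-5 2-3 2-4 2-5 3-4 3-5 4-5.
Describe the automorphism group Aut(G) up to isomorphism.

the symmetric group on 6 letters

Every vertex has degree 5, so G is the complete graph K_6. Every bijection on the vertex set is an automorphism of K_6; hence Aut(K_6) ≅ S_6, order 720.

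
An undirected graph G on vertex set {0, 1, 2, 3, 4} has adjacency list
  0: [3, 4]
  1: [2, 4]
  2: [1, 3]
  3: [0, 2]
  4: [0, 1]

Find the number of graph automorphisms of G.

Every vertex has degree 2 and the graph is connected, so G is the 5-cycle C_5. The automorphisms of the 5-cycle are exactly the symmetries of a regular 5-gon: the dihedral group D_5, |D_5| = 10.

10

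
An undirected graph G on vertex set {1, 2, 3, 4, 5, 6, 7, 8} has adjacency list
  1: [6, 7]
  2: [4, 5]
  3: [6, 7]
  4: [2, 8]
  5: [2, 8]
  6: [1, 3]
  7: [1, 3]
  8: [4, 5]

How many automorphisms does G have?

G has two connected components, {2, 4, 5, 8} and {1, 3, 6, 7}; each is 2-regular, so G = C_4 ⊔ C_4. With two isomorphic components, Aut(G) = Aut(C_4) ≀ S_2 = (D_4 × D_4) ⋊ Z_2: permute each cycle by D_4, then optionally swap the two cycles. Order 2·(2·4)² = 128.

128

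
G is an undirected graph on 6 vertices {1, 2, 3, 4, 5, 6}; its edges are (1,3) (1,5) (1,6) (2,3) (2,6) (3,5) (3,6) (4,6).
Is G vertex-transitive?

Vertex 1 is the only vertex of degree 3, so every automorphism fixes it; G is not vertex-transitive.

No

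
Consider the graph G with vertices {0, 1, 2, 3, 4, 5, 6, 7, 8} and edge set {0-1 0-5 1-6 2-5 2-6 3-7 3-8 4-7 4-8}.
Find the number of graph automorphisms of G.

G has two connected components, {0, 1, 2, 5, 6} and {3, 4, 7, 8}; each is 2-regular, so G = C_5 ⊔ C_4. No automorphism exchanges components of different sizes, hence Aut(G) is the direct product D_5 × D_4, order 80.

80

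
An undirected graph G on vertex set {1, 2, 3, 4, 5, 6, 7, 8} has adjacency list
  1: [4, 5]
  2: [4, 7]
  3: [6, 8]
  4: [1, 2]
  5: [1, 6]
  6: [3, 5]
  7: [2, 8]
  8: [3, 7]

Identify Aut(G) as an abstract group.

G is 2-regular and connected on 8 vertices, i.e. the cycle C_8. C_8 has 8 rotations and 8 reflections, so Aut(C_8) ≅ D_8 of order 16.

the dihedral group of order 16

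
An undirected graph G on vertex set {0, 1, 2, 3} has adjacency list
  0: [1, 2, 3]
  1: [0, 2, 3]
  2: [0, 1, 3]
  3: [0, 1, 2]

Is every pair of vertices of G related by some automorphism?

All 4 vertices are pairwise adjacent: G = K_4. Any permutation of the 4 vertices preserves K_4, so Aut(K_4) = S_4 of order 4! = 24. Under this action every vertex can be carried to every other, so G is vertex-transitive.

Yes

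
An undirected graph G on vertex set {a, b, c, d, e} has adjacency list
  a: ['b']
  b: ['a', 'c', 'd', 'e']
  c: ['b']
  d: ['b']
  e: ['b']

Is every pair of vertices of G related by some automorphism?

No

Vertex b is the only vertex of degree 4, so every automorphism fixes it; G is not vertex-transitive.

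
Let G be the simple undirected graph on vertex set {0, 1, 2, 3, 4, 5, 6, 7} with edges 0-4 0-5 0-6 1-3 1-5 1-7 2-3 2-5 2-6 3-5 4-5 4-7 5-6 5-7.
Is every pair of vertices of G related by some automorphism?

Vertex 5 is the only vertex of degree 7, so every automorphism fixes it; G is not vertex-transitive.

No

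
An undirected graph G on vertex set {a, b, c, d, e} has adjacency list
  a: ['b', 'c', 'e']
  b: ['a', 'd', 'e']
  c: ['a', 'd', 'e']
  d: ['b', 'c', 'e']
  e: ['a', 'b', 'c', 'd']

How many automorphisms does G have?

8

Vertex e is the unique vertex of degree 4; the remaining 4 vertices each have degree 3 and induce a cycle, so G is the wheel on 5 vertices with hub e. Every automorphism fixes the hub and acts on the rim 4-cycle, so Aut(G) ≅ Aut(C_4) = D_4 of order 8.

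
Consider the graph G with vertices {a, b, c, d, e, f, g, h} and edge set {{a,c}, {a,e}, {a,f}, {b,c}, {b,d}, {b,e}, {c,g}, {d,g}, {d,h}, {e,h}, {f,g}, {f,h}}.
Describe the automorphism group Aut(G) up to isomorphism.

Z_2^3 ⋊ S_3

G is 3-regular and bipartite on 2^3 = 8 vertices with girth 4; it is the hypercube graph Q_3. The symmetry group of the 3-cube is the hyperoctahedral group B_3 = Z_2 ≀ S_3, of order 2^3·3! = 48.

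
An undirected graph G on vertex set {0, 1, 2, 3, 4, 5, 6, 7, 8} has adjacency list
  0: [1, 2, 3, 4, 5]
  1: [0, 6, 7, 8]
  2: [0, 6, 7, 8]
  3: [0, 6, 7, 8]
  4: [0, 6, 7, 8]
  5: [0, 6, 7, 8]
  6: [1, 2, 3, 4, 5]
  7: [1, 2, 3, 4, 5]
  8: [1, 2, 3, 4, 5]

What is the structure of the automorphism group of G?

S_5 × S_4

The vertices split by degree into {0, 6, 7, 8} (degree 5) and {1, 2, 3, 4, 5} (degree 4); every edge runs between the two parts, so G is the complete bipartite graph K_{4,5}. The parts have unequal sizes, so no automorphism swaps them; each part is permuted independently, giving S_5 × S_4 of order 5!·4! = 2880.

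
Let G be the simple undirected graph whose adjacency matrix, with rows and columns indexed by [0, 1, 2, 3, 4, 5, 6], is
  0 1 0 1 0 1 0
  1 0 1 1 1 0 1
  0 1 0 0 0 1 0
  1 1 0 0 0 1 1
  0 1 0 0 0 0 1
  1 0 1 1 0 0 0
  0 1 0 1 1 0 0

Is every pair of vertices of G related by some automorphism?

Vertex 1 is the only vertex of degree 5, so every automorphism fixes it; G is not vertex-transitive.

No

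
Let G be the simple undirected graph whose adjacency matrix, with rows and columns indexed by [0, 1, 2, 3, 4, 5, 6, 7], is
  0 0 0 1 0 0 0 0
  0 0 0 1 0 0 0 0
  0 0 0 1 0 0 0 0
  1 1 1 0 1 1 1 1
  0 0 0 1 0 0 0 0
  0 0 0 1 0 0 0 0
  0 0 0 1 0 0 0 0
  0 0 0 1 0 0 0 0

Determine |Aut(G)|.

Vertex 3 has degree 7 and every other vertex has degree 1, so G is the star K_{1,7} with centre 3. Any automorphism fixes the centre and permutes the 7 leaves freely, so Aut(G) ≅ S_7 of order 7! = 5040.

5040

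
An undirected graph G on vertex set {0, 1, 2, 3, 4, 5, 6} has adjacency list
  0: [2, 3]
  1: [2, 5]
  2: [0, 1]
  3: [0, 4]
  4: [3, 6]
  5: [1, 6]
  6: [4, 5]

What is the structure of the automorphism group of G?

D_7

Every vertex has degree 2 and the graph is connected, so G is the 7-cycle C_7. C_7 has 7 rotations and 7 reflections, so Aut(C_7) ≅ D_7 of order 14.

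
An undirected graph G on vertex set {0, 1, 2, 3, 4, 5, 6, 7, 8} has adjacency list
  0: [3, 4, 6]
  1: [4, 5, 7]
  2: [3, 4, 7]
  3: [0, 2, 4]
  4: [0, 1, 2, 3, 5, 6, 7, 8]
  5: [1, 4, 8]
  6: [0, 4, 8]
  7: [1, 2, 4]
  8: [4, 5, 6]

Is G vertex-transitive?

No

Vertex 4 is the only vertex of degree 8, so every automorphism fixes it; G is not vertex-transitive.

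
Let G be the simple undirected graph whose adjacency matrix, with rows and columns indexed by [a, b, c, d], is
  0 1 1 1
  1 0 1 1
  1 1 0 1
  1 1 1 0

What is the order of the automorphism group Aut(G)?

All 4 vertices are pairwise adjacent: G = K_4. Any permutation of the 4 vertices preserves K_4, so Aut(K_4) = S_4 of order 4! = 24.

24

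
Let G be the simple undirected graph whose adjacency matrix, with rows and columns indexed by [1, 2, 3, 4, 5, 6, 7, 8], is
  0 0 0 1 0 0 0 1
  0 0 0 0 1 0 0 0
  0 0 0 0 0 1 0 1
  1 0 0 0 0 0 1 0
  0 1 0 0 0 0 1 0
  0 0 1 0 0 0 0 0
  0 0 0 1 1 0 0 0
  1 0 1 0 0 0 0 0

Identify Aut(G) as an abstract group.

The degree sequence is [2, 1, 2, 2, 2, 1, 2, 2]; the two degree-1 vertices 2 and 6 are the ends of a path, so G = P_8. The only nontrivial automorphism of a path is the end-to-end reflection, so Aut(G) ≅ Z_2.

the cyclic group of order 2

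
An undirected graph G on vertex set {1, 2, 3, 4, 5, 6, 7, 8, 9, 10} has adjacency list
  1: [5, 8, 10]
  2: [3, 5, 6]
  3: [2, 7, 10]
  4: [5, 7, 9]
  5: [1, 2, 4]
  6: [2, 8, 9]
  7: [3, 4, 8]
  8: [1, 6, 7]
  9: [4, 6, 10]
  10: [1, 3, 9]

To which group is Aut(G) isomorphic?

G is 3-regular on 10 vertices with no triangles and no 4-cycles (girth 5): this is the Petersen graph. It is a classical fact that the Petersen graph has automorphism group S_5 (order 120), arising from its description as the Kneser graph K(5,2).

S_5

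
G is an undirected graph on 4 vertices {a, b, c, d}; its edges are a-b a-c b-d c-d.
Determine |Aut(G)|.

8

G is 2-regular and bipartite with parts {b, c} and {a, d} (each part is independent and every cross-pair is an edge), so G = K_{2,2}. Each part can be permuted independently (S_2 × S_2) and the two equal-size parts can also be swapped, giving (S_2 × S_2) ⋊ Z_2 of order 2·(2!)² = 8.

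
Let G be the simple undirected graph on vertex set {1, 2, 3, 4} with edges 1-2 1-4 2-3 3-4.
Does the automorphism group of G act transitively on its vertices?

Yes

Every vertex has degree 2 and the graph is connected, so G is the 4-cycle C_4. The automorphisms of the 4-cycle are exactly the symmetries of a regular 4-gon: the dihedral group D_4, |D_4| = 8. Under this action every vertex can be carried to every other, so G is vertex-transitive.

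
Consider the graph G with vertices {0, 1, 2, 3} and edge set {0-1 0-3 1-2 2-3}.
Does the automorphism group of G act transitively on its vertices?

Every vertex has degree 2 and the graph is connected, so G is the 4-cycle C_4. C_4 has 4 rotations and 4 reflections, so Aut(C_4) ≅ D_4 of order 8. This group acts transitively on the 4 vertices.

Yes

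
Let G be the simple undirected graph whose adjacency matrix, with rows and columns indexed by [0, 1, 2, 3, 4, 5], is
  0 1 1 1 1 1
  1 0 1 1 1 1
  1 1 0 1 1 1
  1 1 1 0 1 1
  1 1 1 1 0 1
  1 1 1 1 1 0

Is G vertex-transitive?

Yes

All 6 vertices are pairwise adjacent: G = K_6. Any permutation of the 6 vertices preserves K_6, so Aut(K_6) = S_6 of order 6! = 720. Under this action every vertex can be carried to every other, so G is vertex-transitive.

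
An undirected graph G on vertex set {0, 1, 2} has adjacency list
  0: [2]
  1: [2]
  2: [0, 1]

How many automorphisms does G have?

2

The degree sequence is [1, 1, 2]; the two degree-1 vertices 0 and 1 are the ends of a path, so G = P_3. The only nontrivial automorphism of a path is the end-to-end reflection, so Aut(G) ≅ Z_2.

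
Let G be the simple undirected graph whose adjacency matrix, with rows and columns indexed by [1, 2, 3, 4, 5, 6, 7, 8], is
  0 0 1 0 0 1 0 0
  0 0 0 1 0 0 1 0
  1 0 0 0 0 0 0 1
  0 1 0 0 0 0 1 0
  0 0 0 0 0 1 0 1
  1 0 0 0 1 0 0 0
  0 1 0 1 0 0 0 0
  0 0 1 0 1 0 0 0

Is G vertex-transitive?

No

G has two connected components, {1, 3, 5, 6, 8} and {2, 4, 7}; each is 2-regular, so G = C_5 ⊔ C_3. The orbit of 1 under Aut(G) is {1, 3, 5, 6, 8}, which does not contain 2, so G is not vertex-transitive.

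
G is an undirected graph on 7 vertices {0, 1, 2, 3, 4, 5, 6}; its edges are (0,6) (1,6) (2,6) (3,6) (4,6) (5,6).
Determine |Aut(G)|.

Vertex 6 has degree 6 and every other vertex has degree 1, so G is the star K_{1,6} with centre 6. Any automorphism fixes the centre and permutes the 6 leaves freely, so Aut(G) ≅ S_6 of order 6! = 720.

720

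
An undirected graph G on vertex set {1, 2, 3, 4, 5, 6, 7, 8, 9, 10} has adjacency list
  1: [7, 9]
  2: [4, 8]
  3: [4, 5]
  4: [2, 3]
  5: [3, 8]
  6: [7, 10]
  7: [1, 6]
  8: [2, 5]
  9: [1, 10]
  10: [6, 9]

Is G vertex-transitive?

Yes

G has two connected components, {1, 6, 7, 9, 10} and {2, 3, 4, 5, 8}; each is 2-regular, so G = C_5 ⊔ C_5. Aut of a disjoint union of two copies of C_5 is the wreath product D_5 ≀ Z_2, of order 2·10² = 200. This group acts transitively on the 10 vertices.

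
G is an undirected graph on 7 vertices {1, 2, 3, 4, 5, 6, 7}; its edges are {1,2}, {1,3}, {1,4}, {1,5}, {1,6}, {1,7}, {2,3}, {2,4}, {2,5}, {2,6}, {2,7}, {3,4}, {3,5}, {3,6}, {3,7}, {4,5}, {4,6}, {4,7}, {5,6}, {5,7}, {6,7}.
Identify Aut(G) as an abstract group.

Every vertex has degree 6, so G is the complete graph K_7. Any permutation of the 7 vertices preserves K_7, so Aut(K_7) = S_7 of order 7! = 5040.

S_7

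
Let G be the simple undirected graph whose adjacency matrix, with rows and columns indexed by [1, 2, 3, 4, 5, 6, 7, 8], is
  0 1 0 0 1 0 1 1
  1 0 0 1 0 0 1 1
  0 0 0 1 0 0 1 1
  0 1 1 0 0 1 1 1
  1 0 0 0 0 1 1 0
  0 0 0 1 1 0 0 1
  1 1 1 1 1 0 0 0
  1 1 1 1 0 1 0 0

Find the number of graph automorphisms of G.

The degree sequence is [4, 4, 3, 5, 3, 3, 5, 5]. Checking the degree-preserving permutations of the vertex set shows that none except the identity preserves every edge, so Aut(G) is trivial.

1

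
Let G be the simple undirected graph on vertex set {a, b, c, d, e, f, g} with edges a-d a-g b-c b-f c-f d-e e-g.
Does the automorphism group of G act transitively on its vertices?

No

G has two connected components, {a, d, e, g} and {b, c, f}; each is 2-regular, so G = C_4 ⊔ C_3. The orbit of a under Aut(G) is {a, d, e, g}, which does not contain b, so G is not vertex-transitive.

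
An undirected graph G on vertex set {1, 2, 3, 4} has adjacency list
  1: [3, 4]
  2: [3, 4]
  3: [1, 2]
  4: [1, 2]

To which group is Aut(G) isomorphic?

G is 2-regular and bipartite on 2^2 = 4 vertices with girth 4; it is the hypercube graph Q_2. The symmetry group of the 2-cube is the hyperoctahedral group B_2 = Z_2 ≀ S_2, of order 2^2·2! = 8.

the dihedral group of order 8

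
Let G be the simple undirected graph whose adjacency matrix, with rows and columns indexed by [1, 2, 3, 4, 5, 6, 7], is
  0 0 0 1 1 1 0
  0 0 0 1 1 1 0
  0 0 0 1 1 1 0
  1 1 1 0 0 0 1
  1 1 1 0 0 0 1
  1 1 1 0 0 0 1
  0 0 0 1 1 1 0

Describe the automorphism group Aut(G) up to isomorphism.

S_3 × S_4

The vertices split by degree into {4, 5, 6} (degree 4) and {1, 2, 3, 7} (degree 3); every edge runs between the two parts, so G is the complete bipartite graph K_{3,4}. The parts have unequal sizes, so no automorphism swaps them; each part is permuted independently, giving S_3 × S_4 of order 3!·4! = 144.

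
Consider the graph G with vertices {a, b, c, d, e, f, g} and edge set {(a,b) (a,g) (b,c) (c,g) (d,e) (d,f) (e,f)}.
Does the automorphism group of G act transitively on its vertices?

G has two connected components, {a, b, c, g} and {d, e, f}; each is 2-regular, so G = C_4 ⊔ C_3. The orbit of a under Aut(G) is {a, b, c, g}, which does not contain d, so G is not vertex-transitive.

No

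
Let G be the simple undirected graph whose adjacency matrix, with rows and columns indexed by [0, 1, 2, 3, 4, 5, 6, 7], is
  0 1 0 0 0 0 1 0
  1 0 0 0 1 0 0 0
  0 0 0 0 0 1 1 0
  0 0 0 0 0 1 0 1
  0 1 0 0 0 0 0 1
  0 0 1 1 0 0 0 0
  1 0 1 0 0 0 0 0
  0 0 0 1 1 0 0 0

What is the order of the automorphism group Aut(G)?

16

Every vertex has degree 2 and the graph is connected, so G is the 8-cycle C_8. The automorphisms of the 8-cycle are exactly the symmetries of a regular 8-gon: the dihedral group D_8, |D_8| = 16.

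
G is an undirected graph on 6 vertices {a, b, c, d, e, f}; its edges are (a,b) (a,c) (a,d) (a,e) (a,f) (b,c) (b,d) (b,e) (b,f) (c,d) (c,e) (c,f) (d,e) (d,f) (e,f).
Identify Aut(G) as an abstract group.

Every vertex has degree 5, so G is the complete graph K_6. Any permutation of the 6 vertices preserves K_6, so Aut(K_6) = S_6 of order 6! = 720.

the symmetric group on 6 letters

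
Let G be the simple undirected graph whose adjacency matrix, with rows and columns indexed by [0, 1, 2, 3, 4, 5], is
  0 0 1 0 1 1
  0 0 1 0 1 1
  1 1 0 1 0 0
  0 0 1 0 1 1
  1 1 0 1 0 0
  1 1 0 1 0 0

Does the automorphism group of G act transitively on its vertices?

Yes

G is 3-regular and bipartite with parts {0, 1, 3} and {2, 4, 5} (each part is independent and every cross-pair is an edge), so G = K_{3,3}. Aut(K_{3,3}) is the wreath product S_3 ≀ Z_2: permute within each part, then optionally swap the parts; |Aut| = 2·(3!)² = 72. Under this action every vertex can be carried to every other, so G is vertex-transitive.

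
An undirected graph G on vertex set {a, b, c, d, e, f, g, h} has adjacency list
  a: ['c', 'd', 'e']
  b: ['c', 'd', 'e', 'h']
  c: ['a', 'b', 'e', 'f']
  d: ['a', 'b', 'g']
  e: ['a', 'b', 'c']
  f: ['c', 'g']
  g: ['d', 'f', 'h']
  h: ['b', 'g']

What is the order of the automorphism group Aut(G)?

The degree sequence is [3, 4, 4, 3, 3, 2, 3, 2]. Checking the degree-preserving permutations of the vertex set shows that none except the identity preserves every edge, so Aut(G) is trivial.

1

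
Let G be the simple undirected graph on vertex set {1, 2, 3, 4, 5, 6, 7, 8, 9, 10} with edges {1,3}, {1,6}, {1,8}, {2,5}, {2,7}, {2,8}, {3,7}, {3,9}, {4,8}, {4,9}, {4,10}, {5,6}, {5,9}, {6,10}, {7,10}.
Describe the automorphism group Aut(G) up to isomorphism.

S_5

G is 3-regular on 10 vertices with no triangles and no 4-cycles (girth 5): this is the Petersen graph. It is a classical fact that the Petersen graph has automorphism group S_5 (order 120), arising from its description as the Kneser graph K(5,2).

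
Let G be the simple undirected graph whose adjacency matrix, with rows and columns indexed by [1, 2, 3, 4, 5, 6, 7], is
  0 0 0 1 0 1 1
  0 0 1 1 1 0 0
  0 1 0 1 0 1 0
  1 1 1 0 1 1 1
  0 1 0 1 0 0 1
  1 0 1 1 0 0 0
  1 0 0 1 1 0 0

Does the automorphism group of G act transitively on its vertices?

No

Vertex 4 is the only vertex of degree 6, so every automorphism fixes it; G is not vertex-transitive.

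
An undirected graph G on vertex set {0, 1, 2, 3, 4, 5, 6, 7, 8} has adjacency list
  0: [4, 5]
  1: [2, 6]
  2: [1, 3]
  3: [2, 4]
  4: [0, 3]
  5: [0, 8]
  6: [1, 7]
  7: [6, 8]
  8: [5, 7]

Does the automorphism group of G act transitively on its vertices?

Every vertex has degree 2 and the graph is connected, so G is the 9-cycle C_9. The automorphisms of the 9-cycle are exactly the symmetries of a regular 9-gon: the dihedral group D_9, |D_9| = 18. This group acts transitively on the 9 vertices.

Yes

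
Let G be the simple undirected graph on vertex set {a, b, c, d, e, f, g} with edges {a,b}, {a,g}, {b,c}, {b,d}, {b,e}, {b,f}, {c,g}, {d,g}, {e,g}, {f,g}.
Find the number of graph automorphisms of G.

The vertices split by degree into {b, g} (degree 5) and {a, c, d, e, f} (degree 2); every edge runs between the two parts, so G is the complete bipartite graph K_{2,5}. Automorphisms preserve the bipartition setwise (since the parts differ in size) and act as S_2 × S_5 within it; |Aut| = 240.

240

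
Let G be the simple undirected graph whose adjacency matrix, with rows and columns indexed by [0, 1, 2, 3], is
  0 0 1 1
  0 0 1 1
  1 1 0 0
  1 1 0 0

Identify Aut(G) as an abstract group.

the dihedral group of order 8

G is 2-regular and bipartite on 2^2 = 4 vertices with girth 4; it is the hypercube graph Q_2. The symmetry group of the 2-cube is the hyperoctahedral group B_2 = Z_2 ≀ S_2, of order 2^2·2! = 8.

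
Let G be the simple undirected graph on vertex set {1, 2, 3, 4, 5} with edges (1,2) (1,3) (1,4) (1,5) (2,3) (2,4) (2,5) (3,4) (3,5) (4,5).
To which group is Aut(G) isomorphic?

S_5

All 5 vertices are pairwise adjacent: G = K_5. Every bijection on the vertex set is an automorphism of K_5; hence Aut(K_5) ≅ S_5, order 120.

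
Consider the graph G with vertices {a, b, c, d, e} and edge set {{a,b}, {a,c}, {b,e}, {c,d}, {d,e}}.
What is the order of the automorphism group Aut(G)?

G is 2-regular and connected on 5 vertices, i.e. the cycle C_5. C_5 has 5 rotations and 5 reflections, so Aut(C_5) ≅ D_5 of order 10.

10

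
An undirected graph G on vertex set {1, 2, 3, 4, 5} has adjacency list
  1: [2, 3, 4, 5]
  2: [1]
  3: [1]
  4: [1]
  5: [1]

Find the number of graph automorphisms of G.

Vertex 1 has degree 4 and every other vertex has degree 1, so G is the star K_{1,4} with centre 1. Any automorphism fixes the centre and permutes the 4 leaves freely, so Aut(G) ≅ S_4 of order 4! = 24.

24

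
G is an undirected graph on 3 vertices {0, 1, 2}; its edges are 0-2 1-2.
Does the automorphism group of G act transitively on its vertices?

No

Vertex 2 is the only vertex of degree 2, so every automorphism fixes it; G is not vertex-transitive.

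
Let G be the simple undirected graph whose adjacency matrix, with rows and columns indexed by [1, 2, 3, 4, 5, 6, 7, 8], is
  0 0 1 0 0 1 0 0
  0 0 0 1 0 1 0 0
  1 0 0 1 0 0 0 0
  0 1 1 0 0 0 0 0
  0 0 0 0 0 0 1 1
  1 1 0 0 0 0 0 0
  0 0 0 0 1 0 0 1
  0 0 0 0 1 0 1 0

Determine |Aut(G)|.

60

G has two connected components, {1, 2, 3, 4, 6} and {5, 7, 8}; each is 2-regular, so G = C_5 ⊔ C_3. No automorphism exchanges components of different sizes, hence Aut(G) is the direct product D_5 × D_3, order 60.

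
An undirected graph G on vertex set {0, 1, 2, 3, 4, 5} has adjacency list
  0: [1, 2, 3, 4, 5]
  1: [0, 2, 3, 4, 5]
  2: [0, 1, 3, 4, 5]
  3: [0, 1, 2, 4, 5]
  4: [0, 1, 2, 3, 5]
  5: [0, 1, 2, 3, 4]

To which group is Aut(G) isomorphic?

All 6 vertices are pairwise adjacent: G = K_6. Every bijection on the vertex set is an automorphism of K_6; hence Aut(K_6) ≅ S_6, order 720.

S_6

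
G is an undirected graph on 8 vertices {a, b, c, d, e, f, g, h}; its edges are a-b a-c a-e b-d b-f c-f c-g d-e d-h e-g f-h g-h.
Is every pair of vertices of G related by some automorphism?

G is 3-regular and bipartite on 2^3 = 8 vertices with girth 4; it is the hypercube graph Q_3. Aut(Q_3) consists of the signed permutations of the 3 coordinate axes: 3! permutations times 2^3 sign flips, so |Aut| = 2^3·3! = 48. This group acts transitively on the 8 vertices.

Yes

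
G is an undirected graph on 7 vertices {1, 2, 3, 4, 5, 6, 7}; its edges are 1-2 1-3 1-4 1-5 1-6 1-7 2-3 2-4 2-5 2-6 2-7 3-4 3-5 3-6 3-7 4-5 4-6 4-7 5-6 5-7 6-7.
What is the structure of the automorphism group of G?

S_7

Every vertex has degree 6, so G is the complete graph K_7. Every bijection on the vertex set is an automorphism of K_7; hence Aut(K_7) ≅ S_7, order 5040.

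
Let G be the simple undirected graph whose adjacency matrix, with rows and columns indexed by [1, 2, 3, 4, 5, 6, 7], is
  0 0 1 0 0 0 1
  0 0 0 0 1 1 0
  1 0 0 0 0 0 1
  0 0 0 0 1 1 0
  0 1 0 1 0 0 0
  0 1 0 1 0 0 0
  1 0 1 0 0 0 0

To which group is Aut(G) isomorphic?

D_4 × D_3

G has two connected components, {2, 4, 5, 6} and {1, 3, 7}; each is 2-regular, so G = C_4 ⊔ C_3. No automorphism exchanges components of different sizes, hence Aut(G) is the direct product D_4 × D_3, order 48.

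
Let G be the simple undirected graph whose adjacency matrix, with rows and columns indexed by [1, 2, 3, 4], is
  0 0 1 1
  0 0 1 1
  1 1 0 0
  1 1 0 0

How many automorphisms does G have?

8

G is 2-regular and bipartite on 2^2 = 4 vertices with girth 4; it is the hypercube graph Q_2. Aut(Q_2) consists of the signed permutations of the 2 coordinate axes: 2! permutations times 2^2 sign flips, so |Aut| = 2^2·2! = 8.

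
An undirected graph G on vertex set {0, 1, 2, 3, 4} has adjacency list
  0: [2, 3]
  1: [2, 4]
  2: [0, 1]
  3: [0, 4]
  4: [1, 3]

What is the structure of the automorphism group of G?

G is 2-regular and connected on 5 vertices, i.e. the cycle C_5. C_5 has 5 rotations and 5 reflections, so Aut(C_5) ≅ D_5 of order 10.

the dihedral group of order 10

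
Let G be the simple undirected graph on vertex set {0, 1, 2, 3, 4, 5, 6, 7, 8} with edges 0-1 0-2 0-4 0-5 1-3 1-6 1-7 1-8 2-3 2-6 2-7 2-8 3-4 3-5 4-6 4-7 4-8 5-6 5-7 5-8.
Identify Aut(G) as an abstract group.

S_5 × S_4

The vertices split by degree into {1, 2, 4, 5} (degree 5) and {0, 3, 6, 7, 8} (degree 4); every edge runs between the two parts, so G is the complete bipartite graph K_{4,5}. Automorphisms preserve the bipartition setwise (since the parts differ in size) and act as S_5 × S_4 within it; |Aut| = 2880.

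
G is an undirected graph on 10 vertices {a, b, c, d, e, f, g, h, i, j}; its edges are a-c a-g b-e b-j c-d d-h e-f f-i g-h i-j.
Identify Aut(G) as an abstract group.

G has two connected components, {b, e, f, i, j} and {a, c, d, g, h}; each is 2-regular, so G = C_5 ⊔ C_5. With two isomorphic components, Aut(G) = Aut(C_5) ≀ S_2 = (D_5 × D_5) ⋊ Z_2: permute each cycle by D_5, then optionally swap the two cycles. Order 2·(2·5)² = 200.

(D_5 × D_5) ⋊ Z_2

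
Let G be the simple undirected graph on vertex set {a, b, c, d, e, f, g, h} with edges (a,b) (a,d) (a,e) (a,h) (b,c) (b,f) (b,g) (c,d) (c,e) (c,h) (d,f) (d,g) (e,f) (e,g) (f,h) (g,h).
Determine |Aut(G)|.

G is 4-regular and bipartite with parts {a, c, f, g} and {b, d, e, h} (each part is independent and every cross-pair is an edge), so G = K_{4,4}. Each part can be permuted independently (S_4 × S_4) and the two equal-size parts can also be swapped, giving (S_4 × S_4) ⋊ Z_2 of order 2·(4!)² = 1152.

1152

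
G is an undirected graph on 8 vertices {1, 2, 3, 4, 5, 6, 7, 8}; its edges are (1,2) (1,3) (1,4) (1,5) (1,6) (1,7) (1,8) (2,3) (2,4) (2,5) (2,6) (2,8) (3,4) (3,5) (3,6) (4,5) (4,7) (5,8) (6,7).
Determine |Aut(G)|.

1

The degree sequence is [7, 6, 5, 5, 5, 4, 3, 3]. Checking the degree-preserving permutations of the vertex set shows that none except the identity preserves every edge, so Aut(G) is trivial.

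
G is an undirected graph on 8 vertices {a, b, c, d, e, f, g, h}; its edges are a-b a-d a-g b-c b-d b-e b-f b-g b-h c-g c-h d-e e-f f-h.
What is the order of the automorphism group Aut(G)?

Vertex b is the unique vertex of degree 7; the remaining 7 vertices each have degree 3 and induce a cycle, so G is the wheel on 8 vertices with hub b. With the hub fixed, the remaining symmetry is that of the rim cycle C_7, giving the dihedral group D_7.

14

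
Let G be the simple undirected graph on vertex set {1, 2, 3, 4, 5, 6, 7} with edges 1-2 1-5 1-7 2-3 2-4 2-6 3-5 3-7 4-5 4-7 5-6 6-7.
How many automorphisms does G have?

The vertices split by degree into {2, 5, 7} (degree 4) and {1, 3, 4, 6} (degree 3); every edge runs between the two parts, so G is the complete bipartite graph K_{3,4}. The parts have unequal sizes, so no automorphism swaps them; each part is permuted independently, giving S_3 × S_4 of order 3!·4! = 144.

144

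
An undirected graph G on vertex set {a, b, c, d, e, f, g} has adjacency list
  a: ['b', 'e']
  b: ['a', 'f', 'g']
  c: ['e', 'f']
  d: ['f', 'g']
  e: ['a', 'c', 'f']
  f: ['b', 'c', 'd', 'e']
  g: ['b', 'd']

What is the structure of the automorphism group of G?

the trivial group

The degree sequence is [2, 3, 2, 2, 3, 4, 2]. Checking the degree-preserving permutations of the vertex set shows that none except the identity preserves every edge, so Aut(G) is trivial.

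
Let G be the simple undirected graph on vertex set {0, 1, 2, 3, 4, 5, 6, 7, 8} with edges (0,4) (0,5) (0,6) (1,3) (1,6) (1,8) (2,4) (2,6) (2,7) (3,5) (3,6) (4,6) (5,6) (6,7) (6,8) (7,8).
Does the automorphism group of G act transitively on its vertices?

No

Vertex 6 is the only vertex of degree 8, so every automorphism fixes it; G is not vertex-transitive.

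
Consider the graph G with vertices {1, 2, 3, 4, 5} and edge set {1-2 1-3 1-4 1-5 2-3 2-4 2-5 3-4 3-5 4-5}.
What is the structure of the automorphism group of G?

All 5 vertices are pairwise adjacent: G = K_5. Any permutation of the 5 vertices preserves K_5, so Aut(K_5) = S_5 of order 5! = 120.

S_5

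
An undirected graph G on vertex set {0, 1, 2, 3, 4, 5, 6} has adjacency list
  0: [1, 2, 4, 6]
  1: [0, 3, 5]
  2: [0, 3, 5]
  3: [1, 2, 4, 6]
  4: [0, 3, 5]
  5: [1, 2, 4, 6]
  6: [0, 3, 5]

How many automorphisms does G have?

The vertices split by degree into {0, 3, 5} (degree 4) and {1, 2, 4, 6} (degree 3); every edge runs between the two parts, so G is the complete bipartite graph K_{3,4}. Automorphisms preserve the bipartition setwise (since the parts differ in size) and act as S_3 × S_4 within it; |Aut| = 144.

144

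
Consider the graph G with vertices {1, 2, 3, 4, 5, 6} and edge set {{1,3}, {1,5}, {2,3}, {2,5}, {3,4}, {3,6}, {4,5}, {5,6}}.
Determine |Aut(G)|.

48

The vertices split by degree into {3, 5} (degree 4) and {1, 2, 4, 6} (degree 2); every edge runs between the two parts, so G is the complete bipartite graph K_{2,4}. The parts have unequal sizes, so no automorphism swaps them; each part is permuted independently, giving S_2 × S_4 of order 2!·4! = 48.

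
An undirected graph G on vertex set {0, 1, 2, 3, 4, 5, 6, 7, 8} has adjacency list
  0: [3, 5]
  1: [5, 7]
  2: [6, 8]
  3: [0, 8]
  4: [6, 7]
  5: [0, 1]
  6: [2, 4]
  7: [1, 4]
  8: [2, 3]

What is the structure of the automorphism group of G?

G is 2-regular and connected on 9 vertices, i.e. the cycle C_9. The automorphisms of the 9-cycle are exactly the symmetries of a regular 9-gon: the dihedral group D_9, |D_9| = 18.

D_9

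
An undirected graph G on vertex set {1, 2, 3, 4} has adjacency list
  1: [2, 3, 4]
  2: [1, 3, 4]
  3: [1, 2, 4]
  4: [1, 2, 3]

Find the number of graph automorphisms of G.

Every vertex has degree 3, so G is the complete graph K_4. Every bijection on the vertex set is an automorphism of K_4; hence Aut(K_4) ≅ S_4, order 24.

24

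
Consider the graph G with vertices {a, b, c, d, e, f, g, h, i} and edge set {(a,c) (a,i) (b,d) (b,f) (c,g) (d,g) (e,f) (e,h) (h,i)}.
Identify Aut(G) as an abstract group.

D_9

Every vertex has degree 2 and the graph is connected, so G is the 9-cycle C_9. The automorphisms of the 9-cycle are exactly the symmetries of a regular 9-gon: the dihedral group D_9, |D_9| = 18.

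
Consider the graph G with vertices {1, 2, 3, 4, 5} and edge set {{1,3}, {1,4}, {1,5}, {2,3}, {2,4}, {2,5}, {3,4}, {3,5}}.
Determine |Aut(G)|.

Vertex 3 is the unique vertex of degree 4; the remaining 4 vertices each have degree 3 and induce a cycle, so G is the wheel on 5 vertices with hub 3. Every automorphism fixes the hub and acts on the rim 4-cycle, so Aut(G) ≅ Aut(C_4) = D_4 of order 8.

8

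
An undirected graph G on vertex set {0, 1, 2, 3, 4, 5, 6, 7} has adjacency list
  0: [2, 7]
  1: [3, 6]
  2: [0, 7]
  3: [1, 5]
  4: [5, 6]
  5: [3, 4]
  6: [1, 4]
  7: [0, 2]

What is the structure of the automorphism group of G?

G has two connected components, {1, 3, 4, 5, 6} and {0, 2, 7}; each is 2-regular, so G = C_5 ⊔ C_3. The components are non-isomorphic (different sizes), so Aut(G) = Aut(C_5) × Aut(C_3) = D_5 × D_3 of order 10·6 = 60.

D_5 × D_3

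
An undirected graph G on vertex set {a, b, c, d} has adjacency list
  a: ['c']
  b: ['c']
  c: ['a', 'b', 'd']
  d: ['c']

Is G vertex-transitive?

Vertex c is the only vertex of degree 3, so every automorphism fixes it; G is not vertex-transitive.

No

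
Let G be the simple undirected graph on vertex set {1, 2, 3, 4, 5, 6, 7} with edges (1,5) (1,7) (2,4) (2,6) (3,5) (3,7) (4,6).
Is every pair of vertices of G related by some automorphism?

No

G has two connected components, {1, 3, 5, 7} and {2, 4, 6}; each is 2-regular, so G = C_4 ⊔ C_3. The orbit of 1 under Aut(G) is {1, 3, 5, 7}, which does not contain 2, so G is not vertex-transitive.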